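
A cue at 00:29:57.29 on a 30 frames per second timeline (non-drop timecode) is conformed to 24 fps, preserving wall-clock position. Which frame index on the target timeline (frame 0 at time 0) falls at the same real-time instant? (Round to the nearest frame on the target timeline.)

frame 43151

Source frame index: (0×3600 + 29×60 + 57) × 30 + 29 = 53939.
Real time: 53939 / (30) = 53939/30 s.
Target frame: (53939/30) × (24) = 215756/5 ≈ 43151.200 → 43151.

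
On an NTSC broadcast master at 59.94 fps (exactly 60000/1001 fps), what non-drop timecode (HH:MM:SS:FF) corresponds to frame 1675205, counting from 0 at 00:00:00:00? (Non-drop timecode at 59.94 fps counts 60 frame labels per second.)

07:45:20:05

1675205 ÷ 60 = 27920 full seconds, remainder 5 frames.
27920 s = 7 h 45 min 20 s.
Timecode: 07:45:20:05.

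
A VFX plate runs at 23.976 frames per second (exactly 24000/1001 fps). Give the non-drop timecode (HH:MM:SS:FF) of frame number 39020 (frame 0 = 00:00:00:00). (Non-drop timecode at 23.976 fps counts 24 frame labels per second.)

39020 ÷ 24 = 1625 full seconds, remainder 20 frames.
1625 s = 0 h 27 min 5 s.
Timecode: 00:27:05:20.

00:27:05:20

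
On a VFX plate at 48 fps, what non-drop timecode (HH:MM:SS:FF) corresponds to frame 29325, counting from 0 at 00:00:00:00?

00:10:10:45

29325 ÷ 48 = 610 full seconds, remainder 45 frames.
610 s = 0 h 10 min 10 s.
Timecode: 00:10:10:45.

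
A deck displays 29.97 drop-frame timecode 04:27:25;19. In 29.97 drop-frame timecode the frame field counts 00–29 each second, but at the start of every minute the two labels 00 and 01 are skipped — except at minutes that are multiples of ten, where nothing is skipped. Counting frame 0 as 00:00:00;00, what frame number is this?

Complete 10-minute blocks: 26, each 17982 frames → 467532.
Remaining 7 whole minutes in the current block: 1800 + 6 × 1798 = 12588 frames.
Within the current minute: 25 × 30 + 19 − 2 = 767 (labels ;00/;01 skipped at this minute). Total = 467532 + 12588 + 767 = 480887.

480887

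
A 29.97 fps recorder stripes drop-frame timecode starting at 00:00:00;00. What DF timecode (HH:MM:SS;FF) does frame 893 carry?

00:00:29;23

Each 10-minute DF block holds 10 × 60 × 30 − 9 × 2 = 17982 frames. 893 ÷ 17982 → 0 full blocks, remainder 893.
Within the partial block the first minute is 1800 frames and each further minute 1798, so 0 further minute boundaries passed. Total skipped labels = 18 × 0 + 2 × 0 = 0.
Non-drop label index = 893 + 0 = 893; at 30 labels/s that is 00:00:29:23, i.e. DF 00:00:29;23.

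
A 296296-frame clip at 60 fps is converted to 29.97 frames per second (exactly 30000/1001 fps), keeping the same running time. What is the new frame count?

148000 frames

Target frames = source frames × (target rate / source rate) = 296296 × (30000/1001)/(60) = 296296 × 500/1001 = 148000.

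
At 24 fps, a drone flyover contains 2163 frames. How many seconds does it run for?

Running time = 2163 / (24) = 90.125 s.

90.125 seconds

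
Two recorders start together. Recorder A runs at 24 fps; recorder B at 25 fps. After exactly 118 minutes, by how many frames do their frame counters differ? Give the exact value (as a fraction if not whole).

118 min = 7080 s.
A emits 24 × 7080 = 169920 frames; B emits 25 × 7080 = 177000.
Difference = 7080 frames; B is ahead of A.

7080 frames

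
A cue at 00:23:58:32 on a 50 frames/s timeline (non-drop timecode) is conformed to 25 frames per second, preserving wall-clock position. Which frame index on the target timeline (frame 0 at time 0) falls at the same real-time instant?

Source frame index: (0×3600 + 23×60 + 58) × 50 + 32 = 71932.
Real time: 71932 / (50) = 35966/25 s.
Target frame: (35966/25) × (25) = 35966.

frame 35966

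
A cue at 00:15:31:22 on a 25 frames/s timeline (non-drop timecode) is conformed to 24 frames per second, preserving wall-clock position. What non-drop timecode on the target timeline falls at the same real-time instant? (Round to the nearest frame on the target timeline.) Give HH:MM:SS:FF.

Source frame index: (0×3600 + 15×60 + 31) × 25 + 22 = 23297.
Real time: 23297 / (25) = 23297/25 s.
Target frame: (23297/25) × (24) = 559128/25 ≈ 22365.120 → 22365.
At 24 labels/s: frame 22365 → 00:15:31:21.

00:15:31:21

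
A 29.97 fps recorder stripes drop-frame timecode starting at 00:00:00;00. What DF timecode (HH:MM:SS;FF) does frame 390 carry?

Each 10-minute DF block holds 10 × 60 × 30 − 9 × 2 = 17982 frames. 390 ÷ 17982 → 0 full blocks, remainder 390.
Within the partial block the first minute is 1800 frames and each further minute 1798, so 0 further minute boundaries passed. Total skipped labels = 18 × 0 + 2 × 0 = 0.
Non-drop label index = 390 + 0 = 390; at 30 labels/s that is 00:00:13:00, i.e. DF 00:00:13;00.

00:00:13;00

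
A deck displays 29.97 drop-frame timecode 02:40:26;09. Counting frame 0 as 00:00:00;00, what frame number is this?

288501

As if non-drop at 30 labels/s: (2 × 3600 + 40 × 60 + 26) × 30 + 9 = 288789.
Minute boundaries passed: 160; those not divisible by 10: 160 − 16 = 144; dropped labels = 2 × 144 = 288.
Actual frame index = 288789 − 288 = 288501.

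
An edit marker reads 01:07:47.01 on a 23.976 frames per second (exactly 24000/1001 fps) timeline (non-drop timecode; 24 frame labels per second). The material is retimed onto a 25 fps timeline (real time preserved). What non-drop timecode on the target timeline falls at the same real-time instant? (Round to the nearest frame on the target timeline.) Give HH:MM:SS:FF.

Source frame index: (1×3600 + 7×60 + 47) × 24 + 1 = 97609.
Real time: 97609 / (24000/1001) = 97706609/24000 s.
Target frame: (97706609/24000) × (25) = 97706609/960 ≈ 101777.718 → 101778.
At 25 labels/s: frame 101778 → 01:07:51:03.

01:07:51:03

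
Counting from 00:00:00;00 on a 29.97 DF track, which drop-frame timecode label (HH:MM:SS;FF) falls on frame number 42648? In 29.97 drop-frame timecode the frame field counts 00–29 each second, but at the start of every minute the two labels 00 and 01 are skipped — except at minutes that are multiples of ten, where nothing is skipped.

00:23:43;00

Each 10-minute DF block holds 10 × 60 × 30 − 9 × 2 = 17982 frames. 42648 ÷ 17982 → 2 full blocks, remainder 6684.
Within the partial block the first minute is 1800 frames and each further minute 1798, so 3 further minute boundaries passed. Total skipped labels = 18 × 2 + 2 × 3 = 42.
Non-drop label index = 42648 + 42 = 42690; at 30 labels/s that is 00:23:43:00, i.e. DF 00:23:43;00.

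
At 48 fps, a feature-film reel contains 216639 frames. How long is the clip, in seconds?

4513.3125 seconds

Running time = 216639 / (48) = 4513.3125 s.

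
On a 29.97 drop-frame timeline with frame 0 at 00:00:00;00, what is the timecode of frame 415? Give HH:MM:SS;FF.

00:00:13;25

Ten DF minutes hold 17982 frames, so frame 415 lies in block 0 (frames 0–17981) with 415 frames into that block.
The block's first minute is 1800 frames and the rest 1798 each; 415 frames reaches minute 0, so 0 × 18 + 0 × 2 = 0 labels have been skipped so far.
Adding those back, label number 415 + 0 = 415 at 30 labels/s is 13 s + 25 f = 0 h 0 min 13 s frame 25, i.e. 00:00:13;25.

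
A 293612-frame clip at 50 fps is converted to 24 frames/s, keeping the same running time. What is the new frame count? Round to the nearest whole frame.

140934 frames

Frames at target rate = 293612 × (24) / (50) = 3523344/25 ≈ 140933.760.
Nearest whole frame: 140934.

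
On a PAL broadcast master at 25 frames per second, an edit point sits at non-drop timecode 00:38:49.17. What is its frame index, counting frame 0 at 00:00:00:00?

Total seconds to the label: (0 × 3600 + 38 × 60 + 49) = 2329.
Frame index = 2329 × 25 + 17 = 58242.

frame 58242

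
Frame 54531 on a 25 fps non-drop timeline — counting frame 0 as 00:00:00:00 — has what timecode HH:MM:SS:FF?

54531 ÷ 25 = 2181 full seconds, remainder 6 frames.
2181 s = 0 h 36 min 21 s.
Timecode: 00:36:21:06.

00:36:21:06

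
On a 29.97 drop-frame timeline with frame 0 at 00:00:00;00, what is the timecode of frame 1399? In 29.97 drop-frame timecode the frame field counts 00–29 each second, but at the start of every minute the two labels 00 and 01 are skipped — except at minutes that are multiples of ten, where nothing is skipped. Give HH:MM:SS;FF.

Ten DF minutes hold 17982 frames, so frame 1399 lies in block 0 (frames 0–17981) with 1399 frames into that block.
The block's first minute is 1800 frames and the rest 1798 each; 1399 frames reaches minute 0, so 0 × 18 + 0 × 2 = 0 labels have been skipped so far.
Adding those back, label number 1399 + 0 = 1399 at 30 labels/s is 46 s + 19 f = 0 h 0 min 46 s frame 19, i.e. 00:00:46;19.

00:00:46;19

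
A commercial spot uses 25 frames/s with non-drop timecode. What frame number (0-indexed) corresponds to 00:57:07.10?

frame 85685

Total seconds to the label: (0 × 3600 + 57 × 60 + 7) = 3427.
Frame index = 3427 × 25 + 10 = 85685.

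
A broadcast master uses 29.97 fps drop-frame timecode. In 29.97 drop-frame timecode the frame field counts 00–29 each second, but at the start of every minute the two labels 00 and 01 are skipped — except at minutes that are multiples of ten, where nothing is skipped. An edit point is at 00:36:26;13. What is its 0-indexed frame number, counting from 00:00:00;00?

65527

As if non-drop at 30 labels/s: (0 × 3600 + 36 × 60 + 26) × 30 + 13 = 65593.
Minute boundaries passed: 36; those not divisible by 10: 36 − 3 = 33; dropped labels = 2 × 33 = 66.
Actual frame index = 65593 − 66 = 65527.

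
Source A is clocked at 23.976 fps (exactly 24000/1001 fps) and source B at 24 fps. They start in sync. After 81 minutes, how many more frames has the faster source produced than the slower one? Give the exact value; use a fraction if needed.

81 min = 4860 s.
A emits 24000/1001 × 4860 = 116640000/1001 frames; B emits 24 × 4860 = 116640.
Difference = 116640/1001 frames (≈ 116.5235); B is ahead of A.

116640/1001 frames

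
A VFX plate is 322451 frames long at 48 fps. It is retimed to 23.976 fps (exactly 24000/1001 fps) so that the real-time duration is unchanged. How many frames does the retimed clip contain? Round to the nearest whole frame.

Frames at target rate = 322451 × (24000/1001) / (48) = 161225500/1001 ≈ 161064.436.
Nearest whole frame: 161064.

161064 frames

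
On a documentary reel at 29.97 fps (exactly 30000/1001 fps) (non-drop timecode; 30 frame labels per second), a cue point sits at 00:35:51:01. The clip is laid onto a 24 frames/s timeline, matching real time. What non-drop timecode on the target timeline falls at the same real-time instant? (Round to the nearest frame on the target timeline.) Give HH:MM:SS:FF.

Source frame index: (0×3600 + 35×60 + 51) × 30 + 1 = 64531.
Real time: 64531 / (30000/1001) = 64595531/30000 s.
Target frame: (64595531/30000) × (24) = 64595531/1250 ≈ 51676.425 → 51676.
At 24 labels/s: frame 51676 → 00:35:53:04.

00:35:53:04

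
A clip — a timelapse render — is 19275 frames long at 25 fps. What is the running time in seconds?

Running time = 19275 / (25) = 771 s.

771 seconds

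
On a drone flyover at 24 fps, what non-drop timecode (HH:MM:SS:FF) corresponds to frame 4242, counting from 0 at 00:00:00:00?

00:02:56:18

4242 ÷ 24 = 176 full seconds, remainder 18 frames.
176 s = 0 h 2 min 56 s.
Timecode: 00:02:56:18.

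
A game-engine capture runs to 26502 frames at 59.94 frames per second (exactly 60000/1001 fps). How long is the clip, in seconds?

Running time = 26502 / (60000/1001) = 442.1417 s.

442.1417 seconds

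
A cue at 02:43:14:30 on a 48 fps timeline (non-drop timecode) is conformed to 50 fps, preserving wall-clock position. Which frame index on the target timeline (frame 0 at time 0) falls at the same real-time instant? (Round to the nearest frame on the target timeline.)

frame 489731

Source frame index: (2×3600 + 43×60 + 14) × 48 + 30 = 470142.
Real time: 470142 / (48) = 78357/8 s.
Target frame: (78357/8) × (50) = 1958925/4 ≈ 489731.250 → 489731.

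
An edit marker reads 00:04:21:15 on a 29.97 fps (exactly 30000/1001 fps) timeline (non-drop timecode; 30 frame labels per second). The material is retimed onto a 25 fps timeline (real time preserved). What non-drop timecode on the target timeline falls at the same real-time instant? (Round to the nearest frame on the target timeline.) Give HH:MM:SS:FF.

Source frame index: (0×3600 + 4×60 + 21) × 30 + 15 = 7845.
Real time: 7845 / (30000/1001) = 523523/2000 s.
Target frame: (523523/2000) × (25) = 523523/80 ≈ 6544.038 → 6544.
At 25 labels/s: frame 6544 → 00:04:21:19.

00:04:21:19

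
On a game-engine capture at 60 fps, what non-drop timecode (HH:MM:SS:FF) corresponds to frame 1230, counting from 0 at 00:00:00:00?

1230 ÷ 60 = 20 full seconds, remainder 30 frames.
20 s = 0 h 0 min 20 s.
Timecode: 00:00:20:30.

00:00:20:30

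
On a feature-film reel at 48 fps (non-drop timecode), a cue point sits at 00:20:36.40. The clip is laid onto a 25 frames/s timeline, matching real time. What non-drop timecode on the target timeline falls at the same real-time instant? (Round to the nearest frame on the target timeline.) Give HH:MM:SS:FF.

00:20:36:21

Source frame index: (0×3600 + 20×60 + 36) × 48 + 40 = 59368.
Real time: 59368 / (48) = 7421/6 s.
Target frame: (7421/6) × (25) = 185525/6 ≈ 30920.833 → 30921.
At 25 labels/s: frame 30921 → 00:20:36:21.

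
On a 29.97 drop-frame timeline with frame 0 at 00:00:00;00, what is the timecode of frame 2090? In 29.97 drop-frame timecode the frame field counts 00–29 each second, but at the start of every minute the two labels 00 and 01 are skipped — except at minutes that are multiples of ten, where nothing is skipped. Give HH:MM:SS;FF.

00:01:09;22

Ten DF minutes hold 17982 frames, so frame 2090 lies in block 0 (frames 0–17981) with 2090 frames into that block.
The block's first minute is 1800 frames and the rest 1798 each; 2090 frames reaches minute 1, so 0 × 18 + 1 × 2 = 2 labels have been skipped so far.
Adding those back, label number 2090 + 2 = 2092 at 30 labels/s is 69 s + 22 f = 0 h 1 min 9 s frame 22, i.e. 00:01:09;22.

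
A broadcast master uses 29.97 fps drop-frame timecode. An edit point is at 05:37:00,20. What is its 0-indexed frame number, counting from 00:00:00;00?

606012

Complete 10-minute blocks: 33, each 17982 frames → 593406.
Remaining 7 whole minutes in the current block: 1800 + 6 × 1798 = 12588 frames.
Within the current minute: 0 × 30 + 20 − 2 = 18 (labels ;00/;01 skipped at this minute). Total = 593406 + 12588 + 18 = 606012.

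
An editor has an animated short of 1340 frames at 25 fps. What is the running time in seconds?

53.6 seconds

Running time = 1340 / (25) = 53.6 s.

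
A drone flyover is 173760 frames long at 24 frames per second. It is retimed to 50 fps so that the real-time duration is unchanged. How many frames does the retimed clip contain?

362000 frames

Target frames = source frames × (target rate / source rate) = 173760 × (50)/(24) = 173760 × 25/12 = 362000.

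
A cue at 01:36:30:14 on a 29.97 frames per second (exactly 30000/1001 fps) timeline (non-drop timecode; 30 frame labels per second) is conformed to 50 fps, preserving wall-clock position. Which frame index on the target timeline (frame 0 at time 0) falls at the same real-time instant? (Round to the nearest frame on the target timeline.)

frame 289813

Source frame index: (1×3600 + 36×60 + 30) × 30 + 14 = 173714.
Real time: 173714 / (30000/1001) = 86943857/15000 s.
Target frame: (86943857/15000) × (50) = 86943857/300 ≈ 289812.857 → 289813.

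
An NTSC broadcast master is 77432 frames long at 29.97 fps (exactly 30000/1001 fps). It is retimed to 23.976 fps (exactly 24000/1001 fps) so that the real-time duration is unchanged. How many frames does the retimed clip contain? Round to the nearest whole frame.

61946 frames

Frames at target rate = 77432 × (24000/1001) / (30000/1001) = 309728/5 ≈ 61945.600.
Nearest whole frame: 61946.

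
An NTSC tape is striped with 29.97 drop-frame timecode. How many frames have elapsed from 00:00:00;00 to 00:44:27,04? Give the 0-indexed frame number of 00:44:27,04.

79934

As if non-drop at 30 labels/s: (0 × 3600 + 44 × 60 + 27) × 30 + 4 = 80014.
Minute boundaries passed: 44; those not divisible by 10: 44 − 4 = 40; dropped labels = 2 × 40 = 80.
Actual frame index = 80014 − 80 = 79934.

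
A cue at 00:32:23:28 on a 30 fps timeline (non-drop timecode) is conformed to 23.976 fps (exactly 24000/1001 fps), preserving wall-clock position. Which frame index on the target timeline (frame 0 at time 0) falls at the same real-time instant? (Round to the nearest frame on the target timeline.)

Source frame index: (0×3600 + 32×60 + 23) × 30 + 28 = 58318.
Real time: 58318 / (30) = 29159/15 s.
Target frame: (29159/15) × (24000/1001) = 3588800/77 ≈ 46607.792 → 46608.

frame 46608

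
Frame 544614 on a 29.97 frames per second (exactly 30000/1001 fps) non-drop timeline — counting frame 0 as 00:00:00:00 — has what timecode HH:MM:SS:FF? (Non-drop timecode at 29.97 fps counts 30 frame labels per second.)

544614 ÷ 30 = 18153 full seconds, remainder 24 frames.
18153 s = 5 h 2 min 33 s.
Timecode: 05:02:33:24.

05:02:33:24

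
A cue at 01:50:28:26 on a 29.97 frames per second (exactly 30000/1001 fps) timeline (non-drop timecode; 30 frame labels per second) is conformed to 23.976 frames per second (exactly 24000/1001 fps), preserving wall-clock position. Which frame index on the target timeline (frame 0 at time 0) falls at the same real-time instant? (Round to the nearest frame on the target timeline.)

frame 159093

Source frame index: (1×3600 + 50×60 + 28) × 30 + 26 = 198866.
Real time: 198866 / (30000/1001) = 99532433/15000 s.
Target frame: (99532433/15000) × (24000/1001) = 795464/5 ≈ 159092.800 → 159093.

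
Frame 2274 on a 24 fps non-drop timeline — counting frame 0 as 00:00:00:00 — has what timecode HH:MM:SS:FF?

00:01:34:18

2274 ÷ 24 = 94 full seconds, remainder 18 frames.
94 s = 0 h 1 min 34 s.
Timecode: 00:01:34:18.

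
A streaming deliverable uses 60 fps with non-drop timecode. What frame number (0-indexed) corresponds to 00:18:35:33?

66933

Total seconds to the label: (0 × 3600 + 18 × 60 + 35) = 1115.
Frame index = 1115 × 60 + 33 = 66933.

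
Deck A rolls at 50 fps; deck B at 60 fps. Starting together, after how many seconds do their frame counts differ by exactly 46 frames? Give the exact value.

The gap grows by |60 − 50| = 10 frames per second.
Time for a 46-frame gap: 46 ÷ (10) = 4.6 s.

4.6 seconds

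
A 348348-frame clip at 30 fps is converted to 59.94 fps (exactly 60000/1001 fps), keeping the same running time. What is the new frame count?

696000 frames

Target frames = source frames × (target rate / source rate) = 348348 × (60000/1001)/(30) = 348348 × 2000/1001 = 696000.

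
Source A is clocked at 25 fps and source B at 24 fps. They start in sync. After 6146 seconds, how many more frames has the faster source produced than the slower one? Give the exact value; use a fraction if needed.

6146 frames

A emits 25 × 6146 = 153650 frames; B emits 24 × 6146 = 147504.
Difference = 6146 frames; B is behind A.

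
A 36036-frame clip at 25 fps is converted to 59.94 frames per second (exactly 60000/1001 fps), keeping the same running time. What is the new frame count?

Target frames = source frames × (target rate / source rate) = 36036 × (60000/1001)/(25) = 36036 × 2400/1001 = 86400.

86400 frames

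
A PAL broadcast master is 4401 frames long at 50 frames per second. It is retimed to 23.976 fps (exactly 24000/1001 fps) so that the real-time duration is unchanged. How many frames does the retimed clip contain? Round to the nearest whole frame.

2110 frames

Frames at target rate = 4401 × (24000/1001) / (50) = 2112480/1001 ≈ 2110.370.
Nearest whole frame: 2110.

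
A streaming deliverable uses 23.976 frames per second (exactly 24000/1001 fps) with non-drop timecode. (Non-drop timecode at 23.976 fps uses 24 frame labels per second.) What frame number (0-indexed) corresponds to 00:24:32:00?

Total seconds to the label: (0 × 3600 + 24 × 60 + 32) = 1472.
Frame index = 1472 × 24 + 0 = 35328.

frame 35328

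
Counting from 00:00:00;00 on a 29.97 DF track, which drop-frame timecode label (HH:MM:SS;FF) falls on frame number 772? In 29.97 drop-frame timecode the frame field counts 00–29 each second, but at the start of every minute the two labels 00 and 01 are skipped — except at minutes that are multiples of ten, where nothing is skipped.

00:00:25;22

Ten DF minutes hold 17982 frames, so frame 772 lies in block 0 (frames 0–17981) with 772 frames into that block.
The block's first minute is 1800 frames and the rest 1798 each; 772 frames reaches minute 0, so 0 × 18 + 0 × 2 = 0 labels have been skipped so far.
Adding those back, label number 772 + 0 = 772 at 30 labels/s is 25 s + 22 f = 0 h 0 min 25 s frame 22, i.e. 00:00:25;22.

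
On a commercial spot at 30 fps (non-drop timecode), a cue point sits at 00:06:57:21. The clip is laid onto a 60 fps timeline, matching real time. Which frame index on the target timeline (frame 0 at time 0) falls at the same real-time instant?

Source frame index: (0×3600 + 6×60 + 57) × 30 + 21 = 12531.
Real time: 12531 / (30) = 4177/10 s.
Target frame: (4177/10) × (60) = 25062.

frame 25062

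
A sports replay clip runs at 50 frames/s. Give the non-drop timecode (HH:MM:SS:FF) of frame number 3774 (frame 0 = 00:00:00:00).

00:01:15:24

3774 ÷ 50 = 75 full seconds, remainder 24 frames.
75 s = 0 h 1 min 15 s.
Timecode: 00:01:15:24.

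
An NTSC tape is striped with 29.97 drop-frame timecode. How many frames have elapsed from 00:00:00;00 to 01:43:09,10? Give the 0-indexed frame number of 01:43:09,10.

As if non-drop at 30 labels/s: (1 × 3600 + 43 × 60 + 9) × 30 + 10 = 185680.
Minute boundaries passed: 103; those not divisible by 10: 103 − 10 = 93; dropped labels = 2 × 93 = 186.
Actual frame index = 185680 − 186 = 185494.

185494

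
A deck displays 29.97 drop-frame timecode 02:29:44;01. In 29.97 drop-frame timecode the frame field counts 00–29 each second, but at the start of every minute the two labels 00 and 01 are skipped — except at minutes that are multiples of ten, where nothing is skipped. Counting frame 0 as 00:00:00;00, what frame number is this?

269251

As if non-drop at 30 labels/s: (2 × 3600 + 29 × 60 + 44) × 30 + 1 = 269521.
Minute boundaries passed: 149; those not divisible by 10: 149 − 14 = 135; dropped labels = 2 × 135 = 270.
Actual frame index = 269521 − 270 = 269251.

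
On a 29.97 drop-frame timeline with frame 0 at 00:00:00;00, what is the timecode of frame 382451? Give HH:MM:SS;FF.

03:32:41;03

Each 10-minute DF block holds 10 × 60 × 30 − 9 × 2 = 17982 frames. 382451 ÷ 17982 → 21 full blocks, remainder 4829.
Within the partial block the first minute is 1800 frames and each further minute 1798, so 2 further minute boundaries passed. Total skipped labels = 18 × 21 + 2 × 2 = 382.
Non-drop label index = 382451 + 382 = 382833; at 30 labels/s that is 03:32:41:03, i.e. DF 03:32:41;03.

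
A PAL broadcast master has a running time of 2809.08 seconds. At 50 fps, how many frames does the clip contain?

Frames = 2809.08 × 50 = 140454.

140454 frames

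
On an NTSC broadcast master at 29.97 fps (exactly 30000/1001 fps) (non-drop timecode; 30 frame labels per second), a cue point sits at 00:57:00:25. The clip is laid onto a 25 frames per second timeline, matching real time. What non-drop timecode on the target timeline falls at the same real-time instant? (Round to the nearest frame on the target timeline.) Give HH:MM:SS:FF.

Source frame index: (0×3600 + 57×60 + 0) × 30 + 25 = 102625.
Real time: 102625 / (30000/1001) = 821821/240 s.
Target frame: (821821/240) × (25) = 4109105/48 ≈ 85606.354 → 85606.
At 25 labels/s: frame 85606 → 00:57:04:06.

00:57:04:06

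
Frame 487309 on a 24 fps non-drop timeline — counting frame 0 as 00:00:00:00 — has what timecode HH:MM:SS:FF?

487309 ÷ 24 = 20304 full seconds, remainder 13 frames.
20304 s = 5 h 38 min 24 s.
Timecode: 05:38:24:13.

05:38:24:13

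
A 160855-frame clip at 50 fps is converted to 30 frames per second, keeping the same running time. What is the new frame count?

96513 frames

Target frames = source frames × (target rate / source rate) = 160855 × (30)/(50) = 160855 × 3/5 = 96513.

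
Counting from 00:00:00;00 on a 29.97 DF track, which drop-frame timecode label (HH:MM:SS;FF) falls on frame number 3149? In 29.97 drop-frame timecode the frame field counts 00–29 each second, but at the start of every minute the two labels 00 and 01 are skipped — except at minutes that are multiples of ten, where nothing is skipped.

Each 10-minute DF block holds 10 × 60 × 30 − 9 × 2 = 17982 frames. 3149 ÷ 17982 → 0 full blocks, remainder 3149.
Within the partial block the first minute is 1800 frames and each further minute 1798, so 1 further minute boundary passed. Total skipped labels = 18 × 0 + 2 × 1 = 2.
Non-drop label index = 3149 + 2 = 3151; at 30 labels/s that is 00:01:45:01, i.e. DF 00:01:45;01.

00:01:45;01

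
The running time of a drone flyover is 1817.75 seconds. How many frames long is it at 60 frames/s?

Frames = 1817.75 × 60 = 109065.

109065 frames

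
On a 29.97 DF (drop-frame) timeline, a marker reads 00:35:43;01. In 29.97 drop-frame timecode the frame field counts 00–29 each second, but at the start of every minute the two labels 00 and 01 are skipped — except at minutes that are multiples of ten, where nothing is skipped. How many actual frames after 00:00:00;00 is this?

64227

Complete 10-minute blocks: 3, each 17982 frames → 53946.
Remaining 5 whole minutes in the current block: 1800 + 4 × 1798 = 8992 frames.
Within the current minute: 43 × 30 + 1 − 2 = 1289 (labels ;00/;01 skipped at this minute). Total = 53946 + 8992 + 1289 = 64227.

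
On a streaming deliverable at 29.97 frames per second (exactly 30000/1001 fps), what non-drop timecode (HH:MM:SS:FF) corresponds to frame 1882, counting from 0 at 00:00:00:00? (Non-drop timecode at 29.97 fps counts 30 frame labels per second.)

00:01:02:22

1882 ÷ 30 = 62 full seconds, remainder 22 frames.
62 s = 0 h 1 min 2 s.
Timecode: 00:01:02:22.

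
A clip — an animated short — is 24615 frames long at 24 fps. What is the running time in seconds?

1025.625 seconds

Running time = 24615 / (24) = 1025.625 s.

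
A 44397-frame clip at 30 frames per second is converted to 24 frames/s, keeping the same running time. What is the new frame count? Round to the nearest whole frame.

35518 frames

Frames at target rate = 44397 × (24) / (30) = 177588/5 ≈ 35517.600.
Nearest whole frame: 35518.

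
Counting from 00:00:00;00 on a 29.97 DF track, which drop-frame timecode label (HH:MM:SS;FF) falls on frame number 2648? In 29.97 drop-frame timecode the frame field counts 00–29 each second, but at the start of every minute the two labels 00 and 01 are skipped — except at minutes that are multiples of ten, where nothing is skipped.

00:01:28;10

Ten DF minutes hold 17982 frames, so frame 2648 lies in block 0 (frames 0–17981) with 2648 frames into that block.
The block's first minute is 1800 frames and the rest 1798 each; 2648 frames reaches minute 1, so 0 × 18 + 1 × 2 = 2 labels have been skipped so far.
Adding those back, label number 2648 + 2 = 2650 at 30 labels/s is 88 s + 10 f = 0 h 1 min 28 s frame 10, i.e. 00:01:28;10.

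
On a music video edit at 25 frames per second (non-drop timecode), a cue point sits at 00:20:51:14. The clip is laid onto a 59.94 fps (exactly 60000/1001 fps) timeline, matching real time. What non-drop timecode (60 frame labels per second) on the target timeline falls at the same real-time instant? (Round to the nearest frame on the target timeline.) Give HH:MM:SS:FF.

Source frame index: (0×3600 + 20×60 + 51) × 25 + 14 = 31289.
Real time: 31289 / (25) = 31289/25 s.
Target frame: (31289/25) × (60000/1001) = 75093600/1001 ≈ 75018.581 → 75019.
At 60 labels/s: frame 75019 → 00:20:50:19.

00:20:50:19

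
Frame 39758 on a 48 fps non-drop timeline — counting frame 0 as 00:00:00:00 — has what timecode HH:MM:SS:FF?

00:13:48:14

39758 ÷ 48 = 828 full seconds, remainder 14 frames.
828 s = 0 h 13 min 48 s.
Timecode: 00:13:48:14.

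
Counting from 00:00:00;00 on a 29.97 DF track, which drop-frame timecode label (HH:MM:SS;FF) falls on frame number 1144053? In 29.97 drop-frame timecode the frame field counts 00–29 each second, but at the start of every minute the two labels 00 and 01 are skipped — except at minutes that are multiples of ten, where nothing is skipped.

Each 10-minute DF block holds 10 × 60 × 30 − 9 × 2 = 17982 frames. 1144053 ÷ 17982 → 63 full blocks, remainder 11187.
Within the partial block the first minute is 1800 frames and each further minute 1798, so 6 further minute boundaries passed. Total skipped labels = 18 × 63 + 2 × 6 = 1146.
Non-drop label index = 1144053 + 1146 = 1145199; at 30 labels/s that is 10:36:13:09, i.e. DF 10:36:13;09.

10:36:13;09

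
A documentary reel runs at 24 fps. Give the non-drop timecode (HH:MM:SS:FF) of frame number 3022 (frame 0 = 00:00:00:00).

3022 ÷ 24 = 125 full seconds, remainder 22 frames.
125 s = 0 h 2 min 5 s.
Timecode: 00:02:05:22.

00:02:05:22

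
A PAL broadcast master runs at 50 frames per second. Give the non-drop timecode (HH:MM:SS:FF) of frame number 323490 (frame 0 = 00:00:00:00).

01:47:49:40

323490 ÷ 50 = 6469 full seconds, remainder 40 frames.
6469 s = 1 h 47 min 49 s.
Timecode: 01:47:49:40.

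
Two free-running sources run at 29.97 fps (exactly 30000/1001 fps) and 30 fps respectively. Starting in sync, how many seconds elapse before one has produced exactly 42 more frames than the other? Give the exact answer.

1401.4 seconds

The gap grows by |30 − 30000/1001| = 30/1001 frames per second.
Time for a 42-frame gap: 42 ÷ (30/1001) = 1401.4 s.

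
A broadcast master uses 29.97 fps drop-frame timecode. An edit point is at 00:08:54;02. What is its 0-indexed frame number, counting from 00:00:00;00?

Complete 10-minute blocks: 0, each 17982 frames → 0.
Remaining 8 whole minutes in the current block: 1800 + 7 × 1798 = 14386 frames.
Within the current minute: 54 × 30 + 2 − 2 = 1620 (labels ;00/;01 skipped at this minute). Total = 0 + 14386 + 1620 = 16006.

16006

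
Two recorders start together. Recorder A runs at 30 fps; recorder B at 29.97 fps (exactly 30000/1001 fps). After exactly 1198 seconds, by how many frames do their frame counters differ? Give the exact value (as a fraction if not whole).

A emits 30 × 1198 = 35940 frames; B emits 30000/1001 × 1198 = 35940000/1001.
Difference = 35940/1001 frames (≈ 35.9041); B is behind A.

35940/1001 frames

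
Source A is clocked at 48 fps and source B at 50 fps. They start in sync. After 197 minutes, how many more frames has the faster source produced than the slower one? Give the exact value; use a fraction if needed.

23640 frames

197 min = 11820 s.
A emits 48 × 11820 = 567360 frames; B emits 50 × 11820 = 591000.
Difference = 23640 frames; B is ahead of A.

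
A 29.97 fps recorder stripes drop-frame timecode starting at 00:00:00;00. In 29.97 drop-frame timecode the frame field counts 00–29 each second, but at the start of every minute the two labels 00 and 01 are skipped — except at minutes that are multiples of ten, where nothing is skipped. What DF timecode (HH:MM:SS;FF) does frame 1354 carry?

00:00:45;04

Each 10-minute DF block holds 10 × 60 × 30 − 9 × 2 = 17982 frames. 1354 ÷ 17982 → 0 full blocks, remainder 1354.
Within the partial block the first minute is 1800 frames and each further minute 1798, so 0 further minute boundaries passed. Total skipped labels = 18 × 0 + 2 × 0 = 0.
Non-drop label index = 1354 + 0 = 1354; at 30 labels/s that is 00:00:45:04, i.e. DF 00:00:45;04.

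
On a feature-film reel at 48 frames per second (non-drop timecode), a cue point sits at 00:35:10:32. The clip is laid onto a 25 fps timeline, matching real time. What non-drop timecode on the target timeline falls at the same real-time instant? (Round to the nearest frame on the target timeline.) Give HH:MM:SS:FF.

00:35:10:17

Source frame index: (0×3600 + 35×60 + 10) × 48 + 32 = 101312.
Real time: 101312 / (48) = 6332/3 s.
Target frame: (6332/3) × (25) = 158300/3 ≈ 52766.667 → 52767.
At 25 labels/s: frame 52767 → 00:35:10:17.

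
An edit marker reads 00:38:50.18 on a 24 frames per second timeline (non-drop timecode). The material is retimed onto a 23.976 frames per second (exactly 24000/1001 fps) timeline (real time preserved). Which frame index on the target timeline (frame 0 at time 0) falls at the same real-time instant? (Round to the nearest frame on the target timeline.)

frame 55882

Source frame index: (0×3600 + 38×60 + 50) × 24 + 18 = 55938.
Real time: 55938 / (24) = 9323/4 s.
Target frame: (9323/4) × (24000/1001) = 55938000/1001 ≈ 55882.118 → 55882.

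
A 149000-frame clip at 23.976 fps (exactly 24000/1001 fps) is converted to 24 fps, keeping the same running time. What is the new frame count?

149149 frames

Target frames = source frames × (target rate / source rate) = 149000 × (24)/(24000/1001) = 149000 × 1001/1000 = 149149.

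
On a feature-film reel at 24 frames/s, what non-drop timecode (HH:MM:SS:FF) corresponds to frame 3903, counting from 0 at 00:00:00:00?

3903 ÷ 24 = 162 full seconds, remainder 15 frames.
162 s = 0 h 2 min 42 s.
Timecode: 00:02:42:15.

00:02:42:15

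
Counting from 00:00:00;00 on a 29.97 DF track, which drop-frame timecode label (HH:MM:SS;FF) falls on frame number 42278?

Ten DF minutes hold 17982 frames, so frame 42278 lies in block 2 (frames 35964–53945) with 6314 frames into that block.
The block's first minute is 1800 frames and the rest 1798 each; 6314 frames reaches minute 3, so 2 × 18 + 3 × 2 = 42 labels have been skipped so far.
Adding those back, label number 42278 + 42 = 42320 at 30 labels/s is 1410 s + 20 f = 0 h 23 min 30 s frame 20, i.e. 00:23:30;20.

00:23:30;20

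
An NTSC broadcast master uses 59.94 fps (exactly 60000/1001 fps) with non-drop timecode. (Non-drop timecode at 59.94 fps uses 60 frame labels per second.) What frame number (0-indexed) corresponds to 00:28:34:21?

Total seconds to the label: (0 × 3600 + 28 × 60 + 34) = 1714.
Frame index = 1714 × 60 + 21 = 102861.

102861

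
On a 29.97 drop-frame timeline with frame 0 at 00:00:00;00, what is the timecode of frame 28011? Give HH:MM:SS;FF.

Each 10-minute DF block holds 10 × 60 × 30 − 9 × 2 = 17982 frames. 28011 ÷ 17982 → 1 full block, remainder 10029.
Within the partial block the first minute is 1800 frames and each further minute 1798, so 5 further minute boundaries passed. Total skipped labels = 18 × 1 + 2 × 5 = 28.
Non-drop label index = 28011 + 28 = 28039; at 30 labels/s that is 00:15:34:19, i.e. DF 00:15:34;19.

00:15:34;19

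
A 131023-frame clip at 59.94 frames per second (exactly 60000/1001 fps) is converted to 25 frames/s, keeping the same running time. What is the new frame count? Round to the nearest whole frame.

Frames at target rate = 131023 × (25) / (60000/1001) = 131154023/2400 ≈ 54647.510.
Nearest whole frame: 54648.

54648 frames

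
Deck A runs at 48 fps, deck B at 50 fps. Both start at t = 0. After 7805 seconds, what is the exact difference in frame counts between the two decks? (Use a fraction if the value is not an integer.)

15610 frames

A emits 48 × 7805 = 374640 frames; B emits 50 × 7805 = 390250.
Difference = 15610 frames; B is ahead of A.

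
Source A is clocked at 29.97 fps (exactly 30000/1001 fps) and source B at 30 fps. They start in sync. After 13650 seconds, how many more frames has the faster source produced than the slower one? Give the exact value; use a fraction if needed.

4500/11 frames

A emits 30000/1001 × 13650 = 4500000/11 frames; B emits 30 × 13650 = 409500.
Difference = 4500/11 frames (≈ 409.0909); B is ahead of A.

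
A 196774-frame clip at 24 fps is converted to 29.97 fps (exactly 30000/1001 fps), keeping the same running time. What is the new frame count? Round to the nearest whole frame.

245722 frames

Frames at target rate = 196774 × (30000/1001) / (24) = 245967500/1001 ≈ 245721.778.
Nearest whole frame: 245722.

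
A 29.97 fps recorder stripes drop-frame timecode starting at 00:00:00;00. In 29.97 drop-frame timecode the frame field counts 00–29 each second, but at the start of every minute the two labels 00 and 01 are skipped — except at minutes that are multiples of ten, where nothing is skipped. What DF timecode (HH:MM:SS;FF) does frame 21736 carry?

Ten DF minutes hold 17982 frames, so frame 21736 lies in block 1 (frames 17982–35963) with 3754 frames into that block.
The block's first minute is 1800 frames and the rest 1798 each; 3754 frames reaches minute 2, so 1 × 18 + 2 × 2 = 22 labels have been skipped so far.
Adding those back, label number 21736 + 22 = 21758 at 30 labels/s is 725 s + 8 f = 0 h 12 min 5 s frame 8, i.e. 00:12:05;08.

00:12:05;08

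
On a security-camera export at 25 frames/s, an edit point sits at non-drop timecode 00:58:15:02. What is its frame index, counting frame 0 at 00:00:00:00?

Total seconds to the label: (0 × 3600 + 58 × 60 + 15) = 3495.
Frame index = 3495 × 25 + 2 = 87377.

frame 87377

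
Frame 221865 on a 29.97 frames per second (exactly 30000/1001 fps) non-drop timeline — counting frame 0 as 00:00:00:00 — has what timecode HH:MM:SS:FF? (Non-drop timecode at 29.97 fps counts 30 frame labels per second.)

02:03:15:15

221865 ÷ 30 = 7395 full seconds, remainder 15 frames.
7395 s = 2 h 3 min 15 s.
Timecode: 02:03:15:15.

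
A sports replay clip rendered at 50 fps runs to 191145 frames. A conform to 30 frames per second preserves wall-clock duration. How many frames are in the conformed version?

114687 frames

Target frames = source frames × (target rate / source rate) = 191145 × (30)/(50) = 191145 × 3/5 = 114687.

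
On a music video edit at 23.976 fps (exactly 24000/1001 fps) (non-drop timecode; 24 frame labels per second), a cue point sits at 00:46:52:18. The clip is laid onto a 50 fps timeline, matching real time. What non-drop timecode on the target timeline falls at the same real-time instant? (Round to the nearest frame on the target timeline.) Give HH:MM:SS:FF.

00:46:55:28

Source frame index: (0×3600 + 46×60 + 52) × 24 + 18 = 67506.
Real time: 67506 / (24000/1001) = 11262251/4000 s.
Target frame: (11262251/4000) × (50) = 11262251/80 ≈ 140778.138 → 140778.
At 50 labels/s: frame 140778 → 00:46:55:28.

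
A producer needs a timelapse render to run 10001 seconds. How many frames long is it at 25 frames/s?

Frames = 10001 × 25 = 250025.

250025 frames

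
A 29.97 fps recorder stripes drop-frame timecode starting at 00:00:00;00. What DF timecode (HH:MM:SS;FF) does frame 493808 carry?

04:34:36;22

Ten DF minutes hold 17982 frames, so frame 493808 lies in block 27 (frames 485514–503495) with 8294 frames into that block.
The block's first minute is 1800 frames and the rest 1798 each; 8294 frames reaches minute 4, so 27 × 18 + 4 × 2 = 494 labels have been skipped so far.
Adding those back, label number 493808 + 494 = 494302 at 30 labels/s is 16476 s + 22 f = 4 h 34 min 36 s frame 22, i.e. 04:34:36;22.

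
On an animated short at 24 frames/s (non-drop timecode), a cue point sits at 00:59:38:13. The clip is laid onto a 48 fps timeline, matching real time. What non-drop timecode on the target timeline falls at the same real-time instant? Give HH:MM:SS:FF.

00:59:38:26

Source frame index: (0×3600 + 59×60 + 38) × 24 + 13 = 85885.
Real time: 85885 / (24) = 85885/24 s.
Target frame: (85885/24) × (48) = 171770.
At 48 labels/s: frame 171770 → 00:59:38:26.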